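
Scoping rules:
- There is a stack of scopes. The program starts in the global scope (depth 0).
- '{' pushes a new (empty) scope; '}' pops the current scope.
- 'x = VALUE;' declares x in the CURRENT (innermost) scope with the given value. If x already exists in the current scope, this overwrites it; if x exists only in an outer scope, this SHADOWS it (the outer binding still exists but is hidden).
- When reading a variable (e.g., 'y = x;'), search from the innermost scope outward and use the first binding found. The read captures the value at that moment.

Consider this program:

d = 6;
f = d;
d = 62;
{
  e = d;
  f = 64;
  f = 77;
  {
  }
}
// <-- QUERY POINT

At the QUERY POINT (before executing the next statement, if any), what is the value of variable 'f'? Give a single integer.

Answer: 6

Derivation:
Step 1: declare d=6 at depth 0
Step 2: declare f=(read d)=6 at depth 0
Step 3: declare d=62 at depth 0
Step 4: enter scope (depth=1)
Step 5: declare e=(read d)=62 at depth 1
Step 6: declare f=64 at depth 1
Step 7: declare f=77 at depth 1
Step 8: enter scope (depth=2)
Step 9: exit scope (depth=1)
Step 10: exit scope (depth=0)
Visible at query point: d=62 f=6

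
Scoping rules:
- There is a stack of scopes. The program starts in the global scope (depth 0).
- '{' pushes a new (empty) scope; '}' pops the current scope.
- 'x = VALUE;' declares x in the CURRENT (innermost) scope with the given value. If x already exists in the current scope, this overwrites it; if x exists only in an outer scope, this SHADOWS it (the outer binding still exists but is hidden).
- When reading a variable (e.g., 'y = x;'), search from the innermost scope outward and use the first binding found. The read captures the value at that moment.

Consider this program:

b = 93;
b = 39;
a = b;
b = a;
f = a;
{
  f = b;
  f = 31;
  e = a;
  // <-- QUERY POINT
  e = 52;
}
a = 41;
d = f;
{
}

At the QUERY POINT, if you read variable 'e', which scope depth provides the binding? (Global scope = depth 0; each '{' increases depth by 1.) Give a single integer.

Answer: 1

Derivation:
Step 1: declare b=93 at depth 0
Step 2: declare b=39 at depth 0
Step 3: declare a=(read b)=39 at depth 0
Step 4: declare b=(read a)=39 at depth 0
Step 5: declare f=(read a)=39 at depth 0
Step 6: enter scope (depth=1)
Step 7: declare f=(read b)=39 at depth 1
Step 8: declare f=31 at depth 1
Step 9: declare e=(read a)=39 at depth 1
Visible at query point: a=39 b=39 e=39 f=31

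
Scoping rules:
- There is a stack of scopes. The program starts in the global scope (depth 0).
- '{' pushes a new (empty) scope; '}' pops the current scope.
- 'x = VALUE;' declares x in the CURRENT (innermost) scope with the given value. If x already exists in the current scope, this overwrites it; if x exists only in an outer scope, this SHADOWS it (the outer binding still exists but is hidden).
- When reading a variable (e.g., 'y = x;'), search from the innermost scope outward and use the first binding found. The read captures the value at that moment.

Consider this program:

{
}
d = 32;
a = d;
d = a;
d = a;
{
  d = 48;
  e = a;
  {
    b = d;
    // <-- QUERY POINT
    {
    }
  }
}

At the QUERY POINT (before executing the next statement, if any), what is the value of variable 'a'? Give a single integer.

Answer: 32

Derivation:
Step 1: enter scope (depth=1)
Step 2: exit scope (depth=0)
Step 3: declare d=32 at depth 0
Step 4: declare a=(read d)=32 at depth 0
Step 5: declare d=(read a)=32 at depth 0
Step 6: declare d=(read a)=32 at depth 0
Step 7: enter scope (depth=1)
Step 8: declare d=48 at depth 1
Step 9: declare e=(read a)=32 at depth 1
Step 10: enter scope (depth=2)
Step 11: declare b=(read d)=48 at depth 2
Visible at query point: a=32 b=48 d=48 e=32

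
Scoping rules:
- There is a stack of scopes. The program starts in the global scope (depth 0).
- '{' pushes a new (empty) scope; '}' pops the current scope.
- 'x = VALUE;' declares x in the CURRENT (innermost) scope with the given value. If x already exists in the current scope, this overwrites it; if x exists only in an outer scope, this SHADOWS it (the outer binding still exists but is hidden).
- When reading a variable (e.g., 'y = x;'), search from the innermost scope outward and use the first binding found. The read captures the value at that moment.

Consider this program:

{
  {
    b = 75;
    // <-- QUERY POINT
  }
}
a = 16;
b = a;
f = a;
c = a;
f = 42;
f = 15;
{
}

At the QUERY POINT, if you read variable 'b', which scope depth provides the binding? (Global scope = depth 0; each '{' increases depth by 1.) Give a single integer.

Answer: 2

Derivation:
Step 1: enter scope (depth=1)
Step 2: enter scope (depth=2)
Step 3: declare b=75 at depth 2
Visible at query point: b=75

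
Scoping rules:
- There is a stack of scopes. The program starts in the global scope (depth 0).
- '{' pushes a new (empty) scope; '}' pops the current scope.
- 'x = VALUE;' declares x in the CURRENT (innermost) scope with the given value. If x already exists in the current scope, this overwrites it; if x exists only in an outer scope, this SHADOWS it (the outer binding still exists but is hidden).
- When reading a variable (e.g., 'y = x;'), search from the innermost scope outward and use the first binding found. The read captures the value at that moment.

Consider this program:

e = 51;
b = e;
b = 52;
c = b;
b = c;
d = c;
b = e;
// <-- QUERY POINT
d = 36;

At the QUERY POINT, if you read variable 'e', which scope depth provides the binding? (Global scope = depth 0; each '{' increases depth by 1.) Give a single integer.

Answer: 0

Derivation:
Step 1: declare e=51 at depth 0
Step 2: declare b=(read e)=51 at depth 0
Step 3: declare b=52 at depth 0
Step 4: declare c=(read b)=52 at depth 0
Step 5: declare b=(read c)=52 at depth 0
Step 6: declare d=(read c)=52 at depth 0
Step 7: declare b=(read e)=51 at depth 0
Visible at query point: b=51 c=52 d=52 e=51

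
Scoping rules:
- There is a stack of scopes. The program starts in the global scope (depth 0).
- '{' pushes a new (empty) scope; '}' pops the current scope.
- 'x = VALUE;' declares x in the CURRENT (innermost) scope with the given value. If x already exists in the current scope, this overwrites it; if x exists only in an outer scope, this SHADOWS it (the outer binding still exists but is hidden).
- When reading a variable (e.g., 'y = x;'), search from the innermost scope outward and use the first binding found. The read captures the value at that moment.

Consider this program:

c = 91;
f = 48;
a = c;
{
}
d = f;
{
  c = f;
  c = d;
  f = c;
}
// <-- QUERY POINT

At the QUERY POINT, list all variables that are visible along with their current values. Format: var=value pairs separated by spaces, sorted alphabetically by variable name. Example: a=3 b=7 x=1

Step 1: declare c=91 at depth 0
Step 2: declare f=48 at depth 0
Step 3: declare a=(read c)=91 at depth 0
Step 4: enter scope (depth=1)
Step 5: exit scope (depth=0)
Step 6: declare d=(read f)=48 at depth 0
Step 7: enter scope (depth=1)
Step 8: declare c=(read f)=48 at depth 1
Step 9: declare c=(read d)=48 at depth 1
Step 10: declare f=(read c)=48 at depth 1
Step 11: exit scope (depth=0)
Visible at query point: a=91 c=91 d=48 f=48

Answer: a=91 c=91 d=48 f=48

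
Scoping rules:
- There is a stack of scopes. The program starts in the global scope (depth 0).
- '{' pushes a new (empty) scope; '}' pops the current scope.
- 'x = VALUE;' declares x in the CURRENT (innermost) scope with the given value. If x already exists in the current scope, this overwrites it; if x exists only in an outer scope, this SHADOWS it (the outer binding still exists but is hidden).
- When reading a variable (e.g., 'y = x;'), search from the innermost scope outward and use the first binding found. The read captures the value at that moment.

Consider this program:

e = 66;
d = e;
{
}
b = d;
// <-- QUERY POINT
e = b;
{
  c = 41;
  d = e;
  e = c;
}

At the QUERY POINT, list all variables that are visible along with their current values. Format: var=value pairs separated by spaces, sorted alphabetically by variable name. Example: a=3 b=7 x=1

Answer: b=66 d=66 e=66

Derivation:
Step 1: declare e=66 at depth 0
Step 2: declare d=(read e)=66 at depth 0
Step 3: enter scope (depth=1)
Step 4: exit scope (depth=0)
Step 5: declare b=(read d)=66 at depth 0
Visible at query point: b=66 d=66 e=66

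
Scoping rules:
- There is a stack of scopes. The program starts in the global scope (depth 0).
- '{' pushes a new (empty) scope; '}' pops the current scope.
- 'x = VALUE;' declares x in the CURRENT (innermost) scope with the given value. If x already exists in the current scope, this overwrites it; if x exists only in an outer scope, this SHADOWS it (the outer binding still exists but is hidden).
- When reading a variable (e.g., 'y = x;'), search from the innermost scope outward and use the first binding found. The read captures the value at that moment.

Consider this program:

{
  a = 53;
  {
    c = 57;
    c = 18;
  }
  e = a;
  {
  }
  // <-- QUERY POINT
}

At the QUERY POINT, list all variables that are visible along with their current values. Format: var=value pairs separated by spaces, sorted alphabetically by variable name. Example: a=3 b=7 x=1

Answer: a=53 e=53

Derivation:
Step 1: enter scope (depth=1)
Step 2: declare a=53 at depth 1
Step 3: enter scope (depth=2)
Step 4: declare c=57 at depth 2
Step 5: declare c=18 at depth 2
Step 6: exit scope (depth=1)
Step 7: declare e=(read a)=53 at depth 1
Step 8: enter scope (depth=2)
Step 9: exit scope (depth=1)
Visible at query point: a=53 e=53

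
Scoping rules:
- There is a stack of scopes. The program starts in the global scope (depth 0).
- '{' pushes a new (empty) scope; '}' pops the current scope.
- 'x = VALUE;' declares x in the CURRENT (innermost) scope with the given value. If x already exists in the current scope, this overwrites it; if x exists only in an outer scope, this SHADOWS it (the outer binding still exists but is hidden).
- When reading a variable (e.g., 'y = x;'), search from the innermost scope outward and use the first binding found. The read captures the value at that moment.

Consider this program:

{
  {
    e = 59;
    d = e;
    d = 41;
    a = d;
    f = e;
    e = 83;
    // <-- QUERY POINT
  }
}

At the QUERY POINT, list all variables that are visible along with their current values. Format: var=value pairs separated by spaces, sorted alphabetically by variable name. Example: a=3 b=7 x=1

Step 1: enter scope (depth=1)
Step 2: enter scope (depth=2)
Step 3: declare e=59 at depth 2
Step 4: declare d=(read e)=59 at depth 2
Step 5: declare d=41 at depth 2
Step 6: declare a=(read d)=41 at depth 2
Step 7: declare f=(read e)=59 at depth 2
Step 8: declare e=83 at depth 2
Visible at query point: a=41 d=41 e=83 f=59

Answer: a=41 d=41 e=83 f=59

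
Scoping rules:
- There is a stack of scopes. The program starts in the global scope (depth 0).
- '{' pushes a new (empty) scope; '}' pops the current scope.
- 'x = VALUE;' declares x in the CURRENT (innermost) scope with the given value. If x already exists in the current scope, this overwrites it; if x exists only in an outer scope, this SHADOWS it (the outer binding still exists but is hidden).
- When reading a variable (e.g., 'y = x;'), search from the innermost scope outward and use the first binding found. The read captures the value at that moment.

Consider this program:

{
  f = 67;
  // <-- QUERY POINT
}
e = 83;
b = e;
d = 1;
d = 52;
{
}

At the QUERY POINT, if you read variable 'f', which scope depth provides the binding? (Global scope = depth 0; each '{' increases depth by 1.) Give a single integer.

Answer: 1

Derivation:
Step 1: enter scope (depth=1)
Step 2: declare f=67 at depth 1
Visible at query point: f=67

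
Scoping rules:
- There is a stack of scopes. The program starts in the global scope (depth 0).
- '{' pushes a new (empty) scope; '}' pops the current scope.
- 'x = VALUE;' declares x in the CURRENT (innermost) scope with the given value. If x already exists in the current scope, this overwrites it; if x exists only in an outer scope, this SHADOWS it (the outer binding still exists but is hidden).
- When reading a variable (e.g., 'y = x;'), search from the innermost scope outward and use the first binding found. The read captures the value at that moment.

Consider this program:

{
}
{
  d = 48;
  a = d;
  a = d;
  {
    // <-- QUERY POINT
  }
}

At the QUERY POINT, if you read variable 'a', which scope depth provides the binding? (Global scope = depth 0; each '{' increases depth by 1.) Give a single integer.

Step 1: enter scope (depth=1)
Step 2: exit scope (depth=0)
Step 3: enter scope (depth=1)
Step 4: declare d=48 at depth 1
Step 5: declare a=(read d)=48 at depth 1
Step 6: declare a=(read d)=48 at depth 1
Step 7: enter scope (depth=2)
Visible at query point: a=48 d=48

Answer: 1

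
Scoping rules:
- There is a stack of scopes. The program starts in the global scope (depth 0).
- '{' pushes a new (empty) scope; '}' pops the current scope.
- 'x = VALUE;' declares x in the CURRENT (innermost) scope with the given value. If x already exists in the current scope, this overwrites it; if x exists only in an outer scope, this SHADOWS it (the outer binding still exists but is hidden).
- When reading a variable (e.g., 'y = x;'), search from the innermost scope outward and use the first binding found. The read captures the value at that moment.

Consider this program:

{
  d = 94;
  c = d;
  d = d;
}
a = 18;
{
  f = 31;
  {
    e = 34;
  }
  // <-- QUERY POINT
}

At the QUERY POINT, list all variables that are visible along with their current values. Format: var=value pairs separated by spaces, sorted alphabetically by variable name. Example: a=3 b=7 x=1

Step 1: enter scope (depth=1)
Step 2: declare d=94 at depth 1
Step 3: declare c=(read d)=94 at depth 1
Step 4: declare d=(read d)=94 at depth 1
Step 5: exit scope (depth=0)
Step 6: declare a=18 at depth 0
Step 7: enter scope (depth=1)
Step 8: declare f=31 at depth 1
Step 9: enter scope (depth=2)
Step 10: declare e=34 at depth 2
Step 11: exit scope (depth=1)
Visible at query point: a=18 f=31

Answer: a=18 f=31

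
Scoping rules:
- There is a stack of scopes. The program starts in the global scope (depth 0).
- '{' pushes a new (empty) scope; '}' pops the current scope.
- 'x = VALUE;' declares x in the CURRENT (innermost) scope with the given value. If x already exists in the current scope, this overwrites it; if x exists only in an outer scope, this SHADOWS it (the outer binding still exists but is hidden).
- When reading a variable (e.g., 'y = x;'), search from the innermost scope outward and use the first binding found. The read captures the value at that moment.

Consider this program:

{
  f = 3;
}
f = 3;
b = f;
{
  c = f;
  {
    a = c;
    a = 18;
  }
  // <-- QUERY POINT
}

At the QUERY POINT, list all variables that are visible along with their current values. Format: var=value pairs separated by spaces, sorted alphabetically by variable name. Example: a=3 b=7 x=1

Step 1: enter scope (depth=1)
Step 2: declare f=3 at depth 1
Step 3: exit scope (depth=0)
Step 4: declare f=3 at depth 0
Step 5: declare b=(read f)=3 at depth 0
Step 6: enter scope (depth=1)
Step 7: declare c=(read f)=3 at depth 1
Step 8: enter scope (depth=2)
Step 9: declare a=(read c)=3 at depth 2
Step 10: declare a=18 at depth 2
Step 11: exit scope (depth=1)
Visible at query point: b=3 c=3 f=3

Answer: b=3 c=3 f=3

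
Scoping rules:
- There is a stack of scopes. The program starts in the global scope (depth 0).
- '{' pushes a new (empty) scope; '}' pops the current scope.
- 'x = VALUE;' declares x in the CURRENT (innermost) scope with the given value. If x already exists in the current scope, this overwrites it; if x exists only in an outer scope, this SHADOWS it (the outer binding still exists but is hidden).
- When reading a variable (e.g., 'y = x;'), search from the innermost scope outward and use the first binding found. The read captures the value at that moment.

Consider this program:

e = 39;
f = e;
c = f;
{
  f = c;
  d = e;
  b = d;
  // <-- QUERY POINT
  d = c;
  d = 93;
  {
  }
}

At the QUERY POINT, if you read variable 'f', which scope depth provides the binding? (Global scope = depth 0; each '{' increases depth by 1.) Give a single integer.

Step 1: declare e=39 at depth 0
Step 2: declare f=(read e)=39 at depth 0
Step 3: declare c=(read f)=39 at depth 0
Step 4: enter scope (depth=1)
Step 5: declare f=(read c)=39 at depth 1
Step 6: declare d=(read e)=39 at depth 1
Step 7: declare b=(read d)=39 at depth 1
Visible at query point: b=39 c=39 d=39 e=39 f=39

Answer: 1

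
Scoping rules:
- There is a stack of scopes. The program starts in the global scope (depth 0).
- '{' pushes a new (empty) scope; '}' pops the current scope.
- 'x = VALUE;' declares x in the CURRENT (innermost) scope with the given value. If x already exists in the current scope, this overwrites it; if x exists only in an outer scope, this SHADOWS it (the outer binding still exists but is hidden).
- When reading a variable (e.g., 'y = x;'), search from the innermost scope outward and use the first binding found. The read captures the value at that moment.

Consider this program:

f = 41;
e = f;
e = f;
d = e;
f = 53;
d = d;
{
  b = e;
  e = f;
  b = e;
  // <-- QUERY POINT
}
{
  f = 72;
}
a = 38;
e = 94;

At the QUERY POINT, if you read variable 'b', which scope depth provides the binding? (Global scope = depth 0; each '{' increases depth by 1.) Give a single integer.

Answer: 1

Derivation:
Step 1: declare f=41 at depth 0
Step 2: declare e=(read f)=41 at depth 0
Step 3: declare e=(read f)=41 at depth 0
Step 4: declare d=(read e)=41 at depth 0
Step 5: declare f=53 at depth 0
Step 6: declare d=(read d)=41 at depth 0
Step 7: enter scope (depth=1)
Step 8: declare b=(read e)=41 at depth 1
Step 9: declare e=(read f)=53 at depth 1
Step 10: declare b=(read e)=53 at depth 1
Visible at query point: b=53 d=41 e=53 f=53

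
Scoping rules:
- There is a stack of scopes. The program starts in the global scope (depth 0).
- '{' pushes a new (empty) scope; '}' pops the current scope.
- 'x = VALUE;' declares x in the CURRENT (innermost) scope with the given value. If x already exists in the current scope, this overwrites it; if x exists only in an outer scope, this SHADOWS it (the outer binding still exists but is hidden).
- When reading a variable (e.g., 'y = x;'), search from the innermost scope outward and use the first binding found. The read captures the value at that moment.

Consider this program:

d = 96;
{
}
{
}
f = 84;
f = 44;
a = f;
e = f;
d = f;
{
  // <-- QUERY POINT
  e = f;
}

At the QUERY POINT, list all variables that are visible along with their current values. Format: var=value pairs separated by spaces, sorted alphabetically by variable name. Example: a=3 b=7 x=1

Answer: a=44 d=44 e=44 f=44

Derivation:
Step 1: declare d=96 at depth 0
Step 2: enter scope (depth=1)
Step 3: exit scope (depth=0)
Step 4: enter scope (depth=1)
Step 5: exit scope (depth=0)
Step 6: declare f=84 at depth 0
Step 7: declare f=44 at depth 0
Step 8: declare a=(read f)=44 at depth 0
Step 9: declare e=(read f)=44 at depth 0
Step 10: declare d=(read f)=44 at depth 0
Step 11: enter scope (depth=1)
Visible at query point: a=44 d=44 e=44 f=44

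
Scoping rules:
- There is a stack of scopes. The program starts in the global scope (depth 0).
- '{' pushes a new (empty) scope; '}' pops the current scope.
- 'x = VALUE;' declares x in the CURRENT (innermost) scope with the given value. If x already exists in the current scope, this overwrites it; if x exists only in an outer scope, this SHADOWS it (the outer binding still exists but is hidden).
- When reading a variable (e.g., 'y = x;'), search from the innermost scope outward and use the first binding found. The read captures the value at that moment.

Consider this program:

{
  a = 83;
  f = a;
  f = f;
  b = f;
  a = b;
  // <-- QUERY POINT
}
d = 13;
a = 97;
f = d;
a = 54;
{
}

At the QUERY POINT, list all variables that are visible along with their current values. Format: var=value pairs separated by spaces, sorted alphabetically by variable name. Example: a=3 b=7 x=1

Answer: a=83 b=83 f=83

Derivation:
Step 1: enter scope (depth=1)
Step 2: declare a=83 at depth 1
Step 3: declare f=(read a)=83 at depth 1
Step 4: declare f=(read f)=83 at depth 1
Step 5: declare b=(read f)=83 at depth 1
Step 6: declare a=(read b)=83 at depth 1
Visible at query point: a=83 b=83 f=83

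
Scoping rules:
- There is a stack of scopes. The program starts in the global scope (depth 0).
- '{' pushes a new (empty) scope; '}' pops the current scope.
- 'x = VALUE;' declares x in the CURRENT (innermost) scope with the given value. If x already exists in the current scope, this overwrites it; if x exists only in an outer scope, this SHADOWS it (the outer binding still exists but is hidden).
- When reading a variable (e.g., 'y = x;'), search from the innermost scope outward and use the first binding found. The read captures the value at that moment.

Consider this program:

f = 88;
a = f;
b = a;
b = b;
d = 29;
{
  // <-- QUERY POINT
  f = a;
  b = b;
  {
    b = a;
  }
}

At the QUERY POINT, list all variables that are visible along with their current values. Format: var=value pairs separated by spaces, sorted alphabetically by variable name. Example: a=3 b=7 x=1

Step 1: declare f=88 at depth 0
Step 2: declare a=(read f)=88 at depth 0
Step 3: declare b=(read a)=88 at depth 0
Step 4: declare b=(read b)=88 at depth 0
Step 5: declare d=29 at depth 0
Step 6: enter scope (depth=1)
Visible at query point: a=88 b=88 d=29 f=88

Answer: a=88 b=88 d=29 f=88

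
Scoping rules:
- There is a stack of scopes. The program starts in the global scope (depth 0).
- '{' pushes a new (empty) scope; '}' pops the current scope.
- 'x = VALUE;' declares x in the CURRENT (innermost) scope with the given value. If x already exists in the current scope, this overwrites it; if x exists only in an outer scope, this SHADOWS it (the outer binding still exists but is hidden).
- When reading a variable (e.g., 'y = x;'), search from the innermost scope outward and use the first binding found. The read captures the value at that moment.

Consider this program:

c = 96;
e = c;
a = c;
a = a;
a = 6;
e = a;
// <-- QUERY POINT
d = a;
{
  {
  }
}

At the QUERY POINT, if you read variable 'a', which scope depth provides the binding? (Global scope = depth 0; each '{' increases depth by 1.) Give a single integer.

Step 1: declare c=96 at depth 0
Step 2: declare e=(read c)=96 at depth 0
Step 3: declare a=(read c)=96 at depth 0
Step 4: declare a=(read a)=96 at depth 0
Step 5: declare a=6 at depth 0
Step 6: declare e=(read a)=6 at depth 0
Visible at query point: a=6 c=96 e=6

Answer: 0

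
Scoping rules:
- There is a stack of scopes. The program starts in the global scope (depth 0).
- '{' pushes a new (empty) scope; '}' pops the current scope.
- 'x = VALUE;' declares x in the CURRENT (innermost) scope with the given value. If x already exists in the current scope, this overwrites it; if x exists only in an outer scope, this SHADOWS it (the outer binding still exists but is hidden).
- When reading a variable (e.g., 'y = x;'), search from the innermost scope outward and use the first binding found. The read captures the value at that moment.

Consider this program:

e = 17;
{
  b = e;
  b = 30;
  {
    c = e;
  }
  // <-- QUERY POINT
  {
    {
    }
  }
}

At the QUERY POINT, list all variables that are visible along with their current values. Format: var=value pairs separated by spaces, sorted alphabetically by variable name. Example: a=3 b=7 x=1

Answer: b=30 e=17

Derivation:
Step 1: declare e=17 at depth 0
Step 2: enter scope (depth=1)
Step 3: declare b=(read e)=17 at depth 1
Step 4: declare b=30 at depth 1
Step 5: enter scope (depth=2)
Step 6: declare c=(read e)=17 at depth 2
Step 7: exit scope (depth=1)
Visible at query point: b=30 e=17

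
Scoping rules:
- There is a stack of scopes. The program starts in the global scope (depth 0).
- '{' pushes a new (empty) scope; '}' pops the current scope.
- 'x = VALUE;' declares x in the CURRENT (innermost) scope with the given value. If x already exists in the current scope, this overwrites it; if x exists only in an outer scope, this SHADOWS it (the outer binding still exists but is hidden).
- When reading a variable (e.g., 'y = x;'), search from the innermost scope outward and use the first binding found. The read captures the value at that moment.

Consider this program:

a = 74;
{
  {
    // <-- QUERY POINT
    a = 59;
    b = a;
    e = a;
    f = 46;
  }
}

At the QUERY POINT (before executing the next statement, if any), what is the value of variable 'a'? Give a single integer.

Step 1: declare a=74 at depth 0
Step 2: enter scope (depth=1)
Step 3: enter scope (depth=2)
Visible at query point: a=74

Answer: 74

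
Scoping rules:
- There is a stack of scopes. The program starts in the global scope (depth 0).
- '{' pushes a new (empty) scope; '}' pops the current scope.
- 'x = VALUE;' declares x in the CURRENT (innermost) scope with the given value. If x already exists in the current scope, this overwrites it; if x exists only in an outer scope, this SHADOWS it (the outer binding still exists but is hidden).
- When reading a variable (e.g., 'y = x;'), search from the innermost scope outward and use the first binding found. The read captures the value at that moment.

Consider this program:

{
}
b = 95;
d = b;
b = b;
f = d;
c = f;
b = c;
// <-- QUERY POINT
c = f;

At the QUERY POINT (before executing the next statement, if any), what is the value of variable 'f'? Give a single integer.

Step 1: enter scope (depth=1)
Step 2: exit scope (depth=0)
Step 3: declare b=95 at depth 0
Step 4: declare d=(read b)=95 at depth 0
Step 5: declare b=(read b)=95 at depth 0
Step 6: declare f=(read d)=95 at depth 0
Step 7: declare c=(read f)=95 at depth 0
Step 8: declare b=(read c)=95 at depth 0
Visible at query point: b=95 c=95 d=95 f=95

Answer: 95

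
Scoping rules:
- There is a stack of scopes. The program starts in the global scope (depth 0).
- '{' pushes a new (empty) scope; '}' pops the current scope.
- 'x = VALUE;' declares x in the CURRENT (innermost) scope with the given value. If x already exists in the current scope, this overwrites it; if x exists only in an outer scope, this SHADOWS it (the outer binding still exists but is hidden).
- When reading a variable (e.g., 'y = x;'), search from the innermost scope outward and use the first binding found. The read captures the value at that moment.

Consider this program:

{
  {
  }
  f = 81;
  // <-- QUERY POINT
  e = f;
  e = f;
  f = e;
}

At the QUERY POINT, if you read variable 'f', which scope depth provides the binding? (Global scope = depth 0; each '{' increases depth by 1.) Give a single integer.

Step 1: enter scope (depth=1)
Step 2: enter scope (depth=2)
Step 3: exit scope (depth=1)
Step 4: declare f=81 at depth 1
Visible at query point: f=81

Answer: 1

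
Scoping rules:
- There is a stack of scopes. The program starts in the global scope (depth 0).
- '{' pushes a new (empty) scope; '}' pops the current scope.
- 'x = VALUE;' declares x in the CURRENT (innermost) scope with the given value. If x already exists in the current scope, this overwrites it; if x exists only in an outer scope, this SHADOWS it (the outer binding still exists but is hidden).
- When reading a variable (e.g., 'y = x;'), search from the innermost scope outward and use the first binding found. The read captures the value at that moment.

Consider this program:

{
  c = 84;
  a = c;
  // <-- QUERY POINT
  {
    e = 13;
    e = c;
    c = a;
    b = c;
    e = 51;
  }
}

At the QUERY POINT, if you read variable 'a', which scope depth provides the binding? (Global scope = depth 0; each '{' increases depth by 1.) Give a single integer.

Step 1: enter scope (depth=1)
Step 2: declare c=84 at depth 1
Step 3: declare a=(read c)=84 at depth 1
Visible at query point: a=84 c=84

Answer: 1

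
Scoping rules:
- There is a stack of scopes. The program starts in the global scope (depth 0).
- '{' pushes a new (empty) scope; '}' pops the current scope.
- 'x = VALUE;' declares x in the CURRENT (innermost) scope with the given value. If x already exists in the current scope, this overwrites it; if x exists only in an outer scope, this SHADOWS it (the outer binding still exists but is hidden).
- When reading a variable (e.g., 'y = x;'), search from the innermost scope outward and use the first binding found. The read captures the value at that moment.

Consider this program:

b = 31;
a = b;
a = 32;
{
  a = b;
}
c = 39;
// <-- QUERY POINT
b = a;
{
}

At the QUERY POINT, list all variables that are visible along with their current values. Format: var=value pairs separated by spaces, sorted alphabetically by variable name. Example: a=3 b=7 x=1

Step 1: declare b=31 at depth 0
Step 2: declare a=(read b)=31 at depth 0
Step 3: declare a=32 at depth 0
Step 4: enter scope (depth=1)
Step 5: declare a=(read b)=31 at depth 1
Step 6: exit scope (depth=0)
Step 7: declare c=39 at depth 0
Visible at query point: a=32 b=31 c=39

Answer: a=32 b=31 c=39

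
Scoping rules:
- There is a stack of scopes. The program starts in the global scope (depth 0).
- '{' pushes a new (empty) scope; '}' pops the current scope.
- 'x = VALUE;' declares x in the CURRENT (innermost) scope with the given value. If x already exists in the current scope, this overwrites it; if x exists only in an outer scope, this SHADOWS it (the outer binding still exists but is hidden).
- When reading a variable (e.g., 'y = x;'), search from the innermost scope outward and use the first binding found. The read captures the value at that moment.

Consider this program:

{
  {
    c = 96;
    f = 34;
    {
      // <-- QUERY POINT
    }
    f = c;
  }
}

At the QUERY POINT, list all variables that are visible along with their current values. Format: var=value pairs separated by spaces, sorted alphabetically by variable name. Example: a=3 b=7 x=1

Step 1: enter scope (depth=1)
Step 2: enter scope (depth=2)
Step 3: declare c=96 at depth 2
Step 4: declare f=34 at depth 2
Step 5: enter scope (depth=3)
Visible at query point: c=96 f=34

Answer: c=96 f=34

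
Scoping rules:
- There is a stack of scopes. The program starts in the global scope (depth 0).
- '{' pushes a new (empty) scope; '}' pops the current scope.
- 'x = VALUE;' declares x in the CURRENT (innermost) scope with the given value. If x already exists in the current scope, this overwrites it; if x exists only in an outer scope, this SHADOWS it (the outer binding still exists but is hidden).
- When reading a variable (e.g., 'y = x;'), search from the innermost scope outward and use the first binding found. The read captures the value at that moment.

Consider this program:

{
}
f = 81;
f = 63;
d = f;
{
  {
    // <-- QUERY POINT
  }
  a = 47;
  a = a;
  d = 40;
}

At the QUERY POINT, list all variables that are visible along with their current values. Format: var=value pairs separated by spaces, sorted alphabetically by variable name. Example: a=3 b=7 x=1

Answer: d=63 f=63

Derivation:
Step 1: enter scope (depth=1)
Step 2: exit scope (depth=0)
Step 3: declare f=81 at depth 0
Step 4: declare f=63 at depth 0
Step 5: declare d=(read f)=63 at depth 0
Step 6: enter scope (depth=1)
Step 7: enter scope (depth=2)
Visible at query point: d=63 f=63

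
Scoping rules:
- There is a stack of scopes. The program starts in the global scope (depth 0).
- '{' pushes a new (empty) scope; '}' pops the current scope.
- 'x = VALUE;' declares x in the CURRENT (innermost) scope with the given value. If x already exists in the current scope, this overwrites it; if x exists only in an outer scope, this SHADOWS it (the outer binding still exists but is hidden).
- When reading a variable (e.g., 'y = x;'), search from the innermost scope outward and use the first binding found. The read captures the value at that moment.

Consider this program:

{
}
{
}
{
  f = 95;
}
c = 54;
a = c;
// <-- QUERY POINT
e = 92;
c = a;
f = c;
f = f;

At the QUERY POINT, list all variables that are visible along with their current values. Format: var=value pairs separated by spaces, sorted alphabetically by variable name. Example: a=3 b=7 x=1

Answer: a=54 c=54

Derivation:
Step 1: enter scope (depth=1)
Step 2: exit scope (depth=0)
Step 3: enter scope (depth=1)
Step 4: exit scope (depth=0)
Step 5: enter scope (depth=1)
Step 6: declare f=95 at depth 1
Step 7: exit scope (depth=0)
Step 8: declare c=54 at depth 0
Step 9: declare a=(read c)=54 at depth 0
Visible at query point: a=54 c=54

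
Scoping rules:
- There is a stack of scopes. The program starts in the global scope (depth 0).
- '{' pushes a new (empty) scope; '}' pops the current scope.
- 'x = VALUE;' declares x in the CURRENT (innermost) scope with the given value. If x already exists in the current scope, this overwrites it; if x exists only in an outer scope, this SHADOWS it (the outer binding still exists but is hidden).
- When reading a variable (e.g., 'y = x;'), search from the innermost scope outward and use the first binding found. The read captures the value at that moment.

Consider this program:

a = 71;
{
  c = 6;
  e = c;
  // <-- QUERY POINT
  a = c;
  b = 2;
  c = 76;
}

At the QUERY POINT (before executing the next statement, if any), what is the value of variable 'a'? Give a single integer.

Answer: 71

Derivation:
Step 1: declare a=71 at depth 0
Step 2: enter scope (depth=1)
Step 3: declare c=6 at depth 1
Step 4: declare e=(read c)=6 at depth 1
Visible at query point: a=71 c=6 e=6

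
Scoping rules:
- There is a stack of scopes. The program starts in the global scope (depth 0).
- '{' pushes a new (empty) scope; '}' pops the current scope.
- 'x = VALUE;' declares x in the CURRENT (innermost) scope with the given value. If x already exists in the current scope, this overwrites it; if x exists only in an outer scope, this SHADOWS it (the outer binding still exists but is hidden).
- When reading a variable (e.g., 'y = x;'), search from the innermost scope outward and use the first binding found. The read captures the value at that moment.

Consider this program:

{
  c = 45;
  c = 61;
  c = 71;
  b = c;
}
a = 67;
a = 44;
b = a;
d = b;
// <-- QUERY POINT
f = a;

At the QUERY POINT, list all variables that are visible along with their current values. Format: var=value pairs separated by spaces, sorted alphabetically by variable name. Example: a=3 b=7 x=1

Answer: a=44 b=44 d=44

Derivation:
Step 1: enter scope (depth=1)
Step 2: declare c=45 at depth 1
Step 3: declare c=61 at depth 1
Step 4: declare c=71 at depth 1
Step 5: declare b=(read c)=71 at depth 1
Step 6: exit scope (depth=0)
Step 7: declare a=67 at depth 0
Step 8: declare a=44 at depth 0
Step 9: declare b=(read a)=44 at depth 0
Step 10: declare d=(read b)=44 at depth 0
Visible at query point: a=44 b=44 d=44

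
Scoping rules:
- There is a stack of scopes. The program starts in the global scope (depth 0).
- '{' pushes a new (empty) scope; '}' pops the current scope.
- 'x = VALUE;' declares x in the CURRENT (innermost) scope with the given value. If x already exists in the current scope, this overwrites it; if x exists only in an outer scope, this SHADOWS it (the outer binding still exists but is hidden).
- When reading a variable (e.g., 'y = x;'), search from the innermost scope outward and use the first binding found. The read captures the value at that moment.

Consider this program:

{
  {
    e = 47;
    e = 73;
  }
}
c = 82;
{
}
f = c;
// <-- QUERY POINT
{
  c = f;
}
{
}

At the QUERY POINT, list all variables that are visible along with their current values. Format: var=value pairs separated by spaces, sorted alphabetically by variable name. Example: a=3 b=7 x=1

Answer: c=82 f=82

Derivation:
Step 1: enter scope (depth=1)
Step 2: enter scope (depth=2)
Step 3: declare e=47 at depth 2
Step 4: declare e=73 at depth 2
Step 5: exit scope (depth=1)
Step 6: exit scope (depth=0)
Step 7: declare c=82 at depth 0
Step 8: enter scope (depth=1)
Step 9: exit scope (depth=0)
Step 10: declare f=(read c)=82 at depth 0
Visible at query point: c=82 f=82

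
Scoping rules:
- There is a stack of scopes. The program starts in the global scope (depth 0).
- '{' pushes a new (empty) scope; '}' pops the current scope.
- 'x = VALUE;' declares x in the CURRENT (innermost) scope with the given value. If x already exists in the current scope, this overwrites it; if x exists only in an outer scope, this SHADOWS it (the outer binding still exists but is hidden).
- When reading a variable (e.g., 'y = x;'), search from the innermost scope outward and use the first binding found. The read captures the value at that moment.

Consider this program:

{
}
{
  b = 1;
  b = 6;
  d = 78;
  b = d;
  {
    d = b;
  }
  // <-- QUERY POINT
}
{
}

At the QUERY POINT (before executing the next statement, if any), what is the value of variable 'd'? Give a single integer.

Step 1: enter scope (depth=1)
Step 2: exit scope (depth=0)
Step 3: enter scope (depth=1)
Step 4: declare b=1 at depth 1
Step 5: declare b=6 at depth 1
Step 6: declare d=78 at depth 1
Step 7: declare b=(read d)=78 at depth 1
Step 8: enter scope (depth=2)
Step 9: declare d=(read b)=78 at depth 2
Step 10: exit scope (depth=1)
Visible at query point: b=78 d=78

Answer: 78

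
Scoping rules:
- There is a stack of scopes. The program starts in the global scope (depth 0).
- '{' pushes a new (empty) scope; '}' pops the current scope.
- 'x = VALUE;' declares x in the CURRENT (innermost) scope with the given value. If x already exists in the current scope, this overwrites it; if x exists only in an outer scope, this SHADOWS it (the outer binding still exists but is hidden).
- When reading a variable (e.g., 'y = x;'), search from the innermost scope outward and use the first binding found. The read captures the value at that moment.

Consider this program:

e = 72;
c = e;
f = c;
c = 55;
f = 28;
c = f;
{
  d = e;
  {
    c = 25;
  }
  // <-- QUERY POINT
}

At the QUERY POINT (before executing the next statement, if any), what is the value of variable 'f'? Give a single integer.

Answer: 28

Derivation:
Step 1: declare e=72 at depth 0
Step 2: declare c=(read e)=72 at depth 0
Step 3: declare f=(read c)=72 at depth 0
Step 4: declare c=55 at depth 0
Step 5: declare f=28 at depth 0
Step 6: declare c=(read f)=28 at depth 0
Step 7: enter scope (depth=1)
Step 8: declare d=(read e)=72 at depth 1
Step 9: enter scope (depth=2)
Step 10: declare c=25 at depth 2
Step 11: exit scope (depth=1)
Visible at query point: c=28 d=72 e=72 f=28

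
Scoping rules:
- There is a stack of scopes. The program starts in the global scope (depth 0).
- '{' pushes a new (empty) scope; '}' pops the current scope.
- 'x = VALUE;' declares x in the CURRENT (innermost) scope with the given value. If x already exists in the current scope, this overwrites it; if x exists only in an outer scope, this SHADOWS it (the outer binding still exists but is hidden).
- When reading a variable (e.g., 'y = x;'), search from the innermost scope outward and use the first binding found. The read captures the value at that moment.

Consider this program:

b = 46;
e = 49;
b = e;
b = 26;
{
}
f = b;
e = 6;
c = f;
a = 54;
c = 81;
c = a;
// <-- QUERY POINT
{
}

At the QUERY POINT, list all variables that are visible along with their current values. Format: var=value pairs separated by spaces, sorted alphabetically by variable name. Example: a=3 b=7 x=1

Step 1: declare b=46 at depth 0
Step 2: declare e=49 at depth 0
Step 3: declare b=(read e)=49 at depth 0
Step 4: declare b=26 at depth 0
Step 5: enter scope (depth=1)
Step 6: exit scope (depth=0)
Step 7: declare f=(read b)=26 at depth 0
Step 8: declare e=6 at depth 0
Step 9: declare c=(read f)=26 at depth 0
Step 10: declare a=54 at depth 0
Step 11: declare c=81 at depth 0
Step 12: declare c=(read a)=54 at depth 0
Visible at query point: a=54 b=26 c=54 e=6 f=26

Answer: a=54 b=26 c=54 e=6 f=26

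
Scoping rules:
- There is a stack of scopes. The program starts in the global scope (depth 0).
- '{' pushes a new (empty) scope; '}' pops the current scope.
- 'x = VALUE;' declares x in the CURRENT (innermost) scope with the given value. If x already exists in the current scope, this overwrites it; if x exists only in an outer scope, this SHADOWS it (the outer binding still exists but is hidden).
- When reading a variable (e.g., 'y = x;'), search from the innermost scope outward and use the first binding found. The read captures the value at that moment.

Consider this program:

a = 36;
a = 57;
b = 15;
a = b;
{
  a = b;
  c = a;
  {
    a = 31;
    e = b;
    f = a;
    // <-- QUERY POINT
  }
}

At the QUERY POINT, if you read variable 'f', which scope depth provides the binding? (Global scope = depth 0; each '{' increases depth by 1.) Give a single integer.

Answer: 2

Derivation:
Step 1: declare a=36 at depth 0
Step 2: declare a=57 at depth 0
Step 3: declare b=15 at depth 0
Step 4: declare a=(read b)=15 at depth 0
Step 5: enter scope (depth=1)
Step 6: declare a=(read b)=15 at depth 1
Step 7: declare c=(read a)=15 at depth 1
Step 8: enter scope (depth=2)
Step 9: declare a=31 at depth 2
Step 10: declare e=(read b)=15 at depth 2
Step 11: declare f=(read a)=31 at depth 2
Visible at query point: a=31 b=15 c=15 e=15 f=31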